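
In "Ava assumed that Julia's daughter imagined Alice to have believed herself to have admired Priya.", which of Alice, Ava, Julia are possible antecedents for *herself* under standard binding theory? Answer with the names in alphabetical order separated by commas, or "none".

Alice

*herself* is a reflexive; Principle A requires it to be bound within its binding domain — the clause headed by 'believed'.
— Alice: subject of the clause headed by 'believed'; c-commands the reflexive within its binding domain — allowed (Principle A).
— Ava: subject of the matrix clause; c-commands the reflexive but lies outside its binding domain — cannot bind it (Principle A).
— Julia: possessor inside the subject DP of the clause headed by 'imagined'; does not c-command the reflexive — cannot bind it (Principle A).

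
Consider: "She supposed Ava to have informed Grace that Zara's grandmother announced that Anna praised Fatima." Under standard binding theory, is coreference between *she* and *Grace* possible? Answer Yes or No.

No

*Grace* is an R-expression; Principle C requires it to be free (not bound by any c-commanding expression).
— she: subject of the matrix clause; the pronoun c-commands the R-expression — coreference blocked (Principle C).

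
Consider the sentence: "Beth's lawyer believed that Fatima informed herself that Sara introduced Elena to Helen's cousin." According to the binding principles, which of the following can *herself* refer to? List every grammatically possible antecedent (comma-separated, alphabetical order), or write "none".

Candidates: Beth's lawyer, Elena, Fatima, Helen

Fatima

*herself* is a reflexive; Principle A requires it to be bound within its binding domain — the clause headed by 'informed'.
— Beth's lawyer: subject of the matrix clause; c-commands the reflexive but lies outside its binding domain — cannot bind it (Principle A).
— Elena: object of the clause headed by 'introduced'; does not c-command the reflexive — cannot bind it (Principle A).
— Fatima: subject of the clause headed by 'informed'; c-commands the reflexive within its binding domain — allowed (Principle A).
— Helen: possessor inside the second object DP of the clause headed by 'introduced'; does not c-command the reflexive — cannot bind it (Principle A).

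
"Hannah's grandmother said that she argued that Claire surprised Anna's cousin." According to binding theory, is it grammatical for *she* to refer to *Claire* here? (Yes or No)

No

*Claire* is an R-expression; Principle C requires it to be free (not bound by any c-commanding expression).
— she: subject of the clause headed by 'argued'; the pronoun c-commands the R-expression — coreference blocked (Principle C).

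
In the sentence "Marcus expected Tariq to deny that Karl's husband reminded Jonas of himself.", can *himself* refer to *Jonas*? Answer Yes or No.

*himself* is a reflexive; Principle A requires it to be bound within its binding domain — the clause headed by 'reminded'.
— Jonas: object of the clause headed by 'reminded'; c-commands the reflexive within its binding domain — allowed (Principle A).

Yes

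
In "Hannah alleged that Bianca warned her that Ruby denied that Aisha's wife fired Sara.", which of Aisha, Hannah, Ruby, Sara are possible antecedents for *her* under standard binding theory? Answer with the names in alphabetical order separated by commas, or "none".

Hannah

*her* is a pronoun; Principle B requires it to be free in its binding domain — the clause headed by 'warned'.
— Aisha: possessor inside the subject DP of the clause headed by 'fired'; is c-commanded by the pronoun; coreference would bind this R-expression — blocked (Principle C).
— Hannah: subject of the matrix clause; c-commands the pronoun but lies outside its binding domain — allowed.
— Ruby: subject of the clause headed by 'denied'; is c-commanded by the pronoun; coreference would bind this R-expression — blocked (Principle C).
— Sara: object of the clause headed by 'fired'; is c-commanded by the pronoun; coreference would bind this R-expression — blocked (Principle C).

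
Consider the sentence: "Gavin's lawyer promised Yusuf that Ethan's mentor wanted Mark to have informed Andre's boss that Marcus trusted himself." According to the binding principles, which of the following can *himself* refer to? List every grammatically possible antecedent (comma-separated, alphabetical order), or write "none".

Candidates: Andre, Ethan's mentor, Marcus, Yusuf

*himself* is a reflexive; Principle A requires it to be bound within its binding domain — the clause headed by 'trusted'.
— Andre: possessor inside the object DP of the clause headed by 'informed'; does not c-command the reflexive — cannot bind it (Principle A).
— Ethan's mentor: subject of the clause headed by 'wanted'; c-commands the reflexive but lies outside its binding domain — cannot bind it (Principle A).
— Marcus: subject of the clause headed by 'trusted'; c-commands the reflexive within its binding domain — allowed (Principle A).
— Yusuf: object of the matrix clause; c-commands the reflexive but lies outside its binding domain — cannot bind it (Principle A).

Marcus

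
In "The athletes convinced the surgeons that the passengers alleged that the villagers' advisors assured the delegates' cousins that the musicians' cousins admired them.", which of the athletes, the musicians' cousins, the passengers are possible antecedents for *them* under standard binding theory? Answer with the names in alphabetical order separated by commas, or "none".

the athletes, the passengers

*them* is a pronoun; Principle B requires it to be free in its binding domain — the clause headed by 'admired'.
— the athletes: subject of the matrix clause; c-commands the pronoun but lies outside its binding domain — allowed.
— the musicians' cousins: subject of the clause headed by 'admired'; c-commands the pronoun within its binding domain — blocked (Principle B).
— the passengers: subject of the clause headed by 'alleged'; c-commands the pronoun but lies outside its binding domain — allowed.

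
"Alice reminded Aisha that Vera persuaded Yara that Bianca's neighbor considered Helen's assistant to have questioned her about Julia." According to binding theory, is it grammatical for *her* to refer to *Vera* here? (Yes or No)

Yes

*Vera* is an R-expression; Principle C requires it to be free (not bound by any c-commanding expression).
— her: object of the clause headed by 'questioned'; the pronoun does not c-command the R-expression — coreference allowed.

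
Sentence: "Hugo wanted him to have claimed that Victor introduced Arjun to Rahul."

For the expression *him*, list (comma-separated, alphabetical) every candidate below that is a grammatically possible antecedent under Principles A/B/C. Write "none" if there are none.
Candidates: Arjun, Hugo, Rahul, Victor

none

*him* is a pronoun; Principle B requires it to be free in its binding domain — the matrix clause.
— Arjun: object of the clause headed by 'introduced'; is c-commanded by the pronoun; coreference would bind this R-expression — blocked (Principle C).
— Hugo: subject of the matrix clause; c-commands the pronoun within its binding domain — blocked (Principle B).
— Rahul: second object of the clause headed by 'introduced'; is c-commanded by the pronoun; coreference would bind this R-expression — blocked (Principle C).
— Victor: subject of the clause headed by 'introduced'; is c-commanded by the pronoun; coreference would bind this R-expression — blocked (Principle C).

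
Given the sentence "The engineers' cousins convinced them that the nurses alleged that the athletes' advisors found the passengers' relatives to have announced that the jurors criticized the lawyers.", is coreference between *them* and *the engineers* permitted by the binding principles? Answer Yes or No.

Yes

*them* is a pronoun; Principle B requires it to be free in its binding domain — the matrix clause.
— the engineers: possessor inside the subject DP of the matrix clause; does not c-command the pronoun — Principle B does not apply; allowed.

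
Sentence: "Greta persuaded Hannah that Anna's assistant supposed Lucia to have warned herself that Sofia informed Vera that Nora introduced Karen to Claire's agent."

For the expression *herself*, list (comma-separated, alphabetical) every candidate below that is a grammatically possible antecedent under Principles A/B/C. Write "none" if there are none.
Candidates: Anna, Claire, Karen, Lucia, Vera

*herself* is a reflexive; Principle A requires it to be bound within its binding domain — the clause headed by 'warned'.
— Anna: possessor inside the subject DP of the clause headed by 'supposed'; does not c-command the reflexive — cannot bind it (Principle A).
— Claire: possessor inside the second object DP of the clause headed by 'introduced'; does not c-command the reflexive — cannot bind it (Principle A).
— Karen: object of the clause headed by 'introduced'; does not c-command the reflexive — cannot bind it (Principle A).
— Lucia: subject of the clause headed by 'warned'; c-commands the reflexive within its binding domain — allowed (Principle A).
— Vera: object of the clause headed by 'informed'; does not c-command the reflexive — cannot bind it (Principle A).

Lucia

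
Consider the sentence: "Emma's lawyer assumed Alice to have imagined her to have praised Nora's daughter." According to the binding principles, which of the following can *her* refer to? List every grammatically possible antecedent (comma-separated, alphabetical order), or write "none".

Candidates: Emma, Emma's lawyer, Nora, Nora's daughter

Emma, Emma's lawyer

*her* is a pronoun; Principle B requires it to be free in its binding domain — the clause headed by 'imagined'.
— Emma: possessor inside the subject DP of the matrix clause; does not c-command the pronoun — Principle B does not apply; allowed.
— Emma's lawyer: subject of the matrix clause; c-commands the pronoun but lies outside its binding domain — allowed.
— Nora: possessor inside the object DP of the clause headed by 'praised'; is c-commanded by the pronoun; coreference would bind this R-expression — blocked (Principle C).
— Nora's daughter: object of the clause headed by 'praised'; is c-commanded by the pronoun; coreference would bind this R-expression — blocked (Principle C).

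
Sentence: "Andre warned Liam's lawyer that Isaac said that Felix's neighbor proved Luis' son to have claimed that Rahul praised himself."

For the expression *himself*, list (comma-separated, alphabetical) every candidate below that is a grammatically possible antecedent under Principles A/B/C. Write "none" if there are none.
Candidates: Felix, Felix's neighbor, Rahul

Rahul

*himself* is a reflexive; Principle A requires it to be bound within its binding domain — the clause headed by 'praised'.
— Felix: possessor inside the subject DP of the clause headed by 'proved'; does not c-command the reflexive — cannot bind it (Principle A).
— Felix's neighbor: subject of the clause headed by 'proved'; c-commands the reflexive but lies outside its binding domain — cannot bind it (Principle A).
— Rahul: subject of the clause headed by 'praised'; c-commands the reflexive within its binding domain — allowed (Principle A).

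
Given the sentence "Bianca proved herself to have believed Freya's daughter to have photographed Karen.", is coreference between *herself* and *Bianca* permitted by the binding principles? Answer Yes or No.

Yes

*herself* is a reflexive; Principle A requires it to be bound within its binding domain — the matrix clause.
— Bianca: subject of the matrix clause; c-commands the reflexive within its binding domain — allowed (Principle A).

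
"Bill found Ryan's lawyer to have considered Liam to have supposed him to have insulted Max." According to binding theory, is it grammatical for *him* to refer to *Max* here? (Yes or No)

*Max* is an R-expression; Principle C requires it to be free (not bound by any c-commanding expression).
— him: subject of the clause headed by 'insulted'; the pronoun c-commands the R-expression — coreference blocked (Principle C).

No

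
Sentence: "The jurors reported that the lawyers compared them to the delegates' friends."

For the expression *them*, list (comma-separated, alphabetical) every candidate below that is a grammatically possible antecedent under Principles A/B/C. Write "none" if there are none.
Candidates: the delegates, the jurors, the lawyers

*them* is a pronoun; Principle B requires it to be free in its binding domain — the clause headed by 'compared'.
— the delegates: possessor inside the second object DP of the clause headed by 'compared'; is c-commanded by the pronoun; coreference would bind this R-expression — blocked (Principle C).
— the jurors: subject of the matrix clause; c-commands the pronoun but lies outside its binding domain — allowed.
— the lawyers: subject of the clause headed by 'compared'; c-commands the pronoun within its binding domain — blocked (Principle B).

the jurors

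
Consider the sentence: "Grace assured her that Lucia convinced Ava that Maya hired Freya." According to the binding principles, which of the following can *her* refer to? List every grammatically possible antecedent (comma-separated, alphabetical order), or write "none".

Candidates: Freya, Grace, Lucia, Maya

none

*her* is a pronoun; Principle B requires it to be free in its binding domain — the matrix clause.
— Freya: object of the clause headed by 'hired'; is c-commanded by the pronoun; coreference would bind this R-expression — blocked (Principle C).
— Grace: subject of the matrix clause; c-commands the pronoun within its binding domain — blocked (Principle B).
— Lucia: subject of the clause headed by 'convinced'; is c-commanded by the pronoun; coreference would bind this R-expression — blocked (Principle C).
— Maya: subject of the clause headed by 'hired'; is c-commanded by the pronoun; coreference would bind this R-expression — blocked (Principle C).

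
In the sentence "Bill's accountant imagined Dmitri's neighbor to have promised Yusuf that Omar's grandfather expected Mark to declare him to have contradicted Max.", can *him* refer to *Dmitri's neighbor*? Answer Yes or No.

Yes

*him* is a pronoun; Principle B requires it to be free in its binding domain — the clause headed by 'declare'.
— Dmitri's neighbor: subject of the clause headed by 'promised'; c-commands the pronoun but lies outside its binding domain — allowed.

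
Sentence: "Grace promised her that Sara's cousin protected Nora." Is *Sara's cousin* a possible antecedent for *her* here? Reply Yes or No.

No

*her* is a pronoun; Principle B requires it to be free in its binding domain — the matrix clause.
— Sara's cousin: subject of the clause headed by 'protected'; is c-commanded by the pronoun; coreference would bind this R-expression — blocked (Principle C).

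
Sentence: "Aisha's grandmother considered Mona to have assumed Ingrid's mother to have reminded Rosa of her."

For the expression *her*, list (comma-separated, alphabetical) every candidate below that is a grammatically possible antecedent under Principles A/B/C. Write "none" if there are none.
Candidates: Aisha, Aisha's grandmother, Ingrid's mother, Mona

*her* is a pronoun; Principle B requires it to be free in its binding domain — the clause headed by 'reminded'.
— Aisha: possessor inside the subject DP of the matrix clause; does not c-command the pronoun — Principle B does not apply; allowed.
— Aisha's grandmother: subject of the matrix clause; c-commands the pronoun but lies outside its binding domain — allowed.
— Ingrid's mother: subject of the clause headed by 'reminded'; c-commands the pronoun within its binding domain — blocked (Principle B).
— Mona: subject of the clause headed by 'assumed'; c-commands the pronoun but lies outside its binding domain — allowed.

Aisha, Aisha's grandmother, Mona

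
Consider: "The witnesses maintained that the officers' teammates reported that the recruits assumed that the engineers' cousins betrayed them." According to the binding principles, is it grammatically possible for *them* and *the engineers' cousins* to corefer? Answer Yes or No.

No

*them* is a pronoun; Principle B requires it to be free in its binding domain — the clause headed by 'betrayed'.
— the engineers' cousins: subject of the clause headed by 'betrayed'; c-commands the pronoun within its binding domain — blocked (Principle B).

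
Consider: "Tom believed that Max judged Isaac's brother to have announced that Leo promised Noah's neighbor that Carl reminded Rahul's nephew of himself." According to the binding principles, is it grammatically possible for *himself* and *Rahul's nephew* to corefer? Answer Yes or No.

Yes

*himself* is a reflexive; Principle A requires it to be bound within its binding domain — the clause headed by 'reminded'.
— Rahul's nephew: object of the clause headed by 'reminded'; c-commands the reflexive within its binding domain — allowed (Principle A).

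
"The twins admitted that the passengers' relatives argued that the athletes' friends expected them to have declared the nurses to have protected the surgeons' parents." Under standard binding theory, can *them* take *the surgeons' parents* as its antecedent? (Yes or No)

*them* is a pronoun; Principle B requires it to be free in its binding domain — the clause headed by 'expected'.
— the surgeons' parents: object of the clause headed by 'protected'; is c-commanded by the pronoun; coreference would bind this R-expression — blocked (Principle C).

No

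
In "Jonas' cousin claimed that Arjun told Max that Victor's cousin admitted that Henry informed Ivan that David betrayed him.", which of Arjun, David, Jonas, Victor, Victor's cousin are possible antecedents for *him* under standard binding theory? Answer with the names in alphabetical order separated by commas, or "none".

*him* is a pronoun; Principle B requires it to be free in its binding domain — the clause headed by 'betrayed'.
— Arjun: subject of the clause headed by 'told'; c-commands the pronoun but lies outside its binding domain — allowed.
— David: subject of the clause headed by 'betrayed'; c-commands the pronoun within its binding domain — blocked (Principle B).
— Jonas: possessor inside the subject DP of the matrix clause; does not c-command the pronoun — Principle B does not apply; allowed.
— Victor: possessor inside the subject DP of the clause headed by 'admitted'; does not c-command the pronoun — Principle B does not apply; allowed.
— Victor's cousin: subject of the clause headed by 'admitted'; c-commands the pronoun but lies outside its binding domain — allowed.

Arjun, Jonas, Victor, Victor's cousin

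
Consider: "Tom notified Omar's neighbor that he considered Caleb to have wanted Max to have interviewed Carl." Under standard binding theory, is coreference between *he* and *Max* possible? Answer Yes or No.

*Max* is an R-expression; Principle C requires it to be free (not bound by any c-commanding expression).
— he: subject of the clause headed by 'considered'; the pronoun c-commands the R-expression — coreference blocked (Principle C).

No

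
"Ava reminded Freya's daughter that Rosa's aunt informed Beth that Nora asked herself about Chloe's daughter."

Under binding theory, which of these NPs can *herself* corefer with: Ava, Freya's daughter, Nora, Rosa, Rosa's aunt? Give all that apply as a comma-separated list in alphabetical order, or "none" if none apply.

Nora

*herself* is a reflexive; Principle A requires it to be bound within its binding domain — the clause headed by 'asked'.
— Ava: subject of the matrix clause; c-commands the reflexive but lies outside its binding domain — cannot bind it (Principle A).
— Freya's daughter: object of the matrix clause; c-commands the reflexive but lies outside its binding domain — cannot bind it (Principle A).
— Nora: subject of the clause headed by 'asked'; c-commands the reflexive within its binding domain — allowed (Principle A).
— Rosa: possessor inside the subject DP of the clause headed by 'informed'; does not c-command the reflexive — cannot bind it (Principle A).
— Rosa's aunt: subject of the clause headed by 'informed'; c-commands the reflexive but lies outside its binding domain — cannot bind it (Principle A).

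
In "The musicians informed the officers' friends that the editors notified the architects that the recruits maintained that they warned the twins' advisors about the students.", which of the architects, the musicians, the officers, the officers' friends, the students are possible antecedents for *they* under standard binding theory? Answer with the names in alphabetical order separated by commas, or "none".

the architects, the musicians, the officers, the officers' friends

*they* is a pronoun; Principle B requires it to be free in its binding domain — the clause headed by 'warned'.
— the architects: object of the clause headed by 'notified'; c-commands the pronoun but lies outside its binding domain — allowed.
— the musicians: subject of the matrix clause; c-commands the pronoun but lies outside its binding domain — allowed.
— the officers: possessor inside the object DP of the matrix clause; does not c-command the pronoun — Principle B does not apply; allowed.
— the officers' friends: object of the matrix clause; c-commands the pronoun but lies outside its binding domain — allowed.
— the students: second object of the clause headed by 'warned'; is c-commanded by the pronoun; coreference would bind this R-expression — blocked (Principle C).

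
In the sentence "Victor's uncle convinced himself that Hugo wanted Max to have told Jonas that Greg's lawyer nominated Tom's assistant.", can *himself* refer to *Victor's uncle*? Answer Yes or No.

*himself* is a reflexive; Principle A requires it to be bound within its binding domain — the matrix clause.
— Victor's uncle: subject of the matrix clause; c-commands the reflexive within its binding domain — allowed (Principle A).

Yes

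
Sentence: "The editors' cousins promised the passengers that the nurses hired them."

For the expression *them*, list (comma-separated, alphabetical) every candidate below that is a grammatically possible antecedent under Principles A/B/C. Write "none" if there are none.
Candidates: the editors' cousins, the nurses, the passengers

the editors' cousins, the passengers

*them* is a pronoun; Principle B requires it to be free in its binding domain — the clause headed by 'hired'.
— the editors' cousins: subject of the matrix clause; c-commands the pronoun but lies outside its binding domain — allowed.
— the nurses: subject of the clause headed by 'hired'; c-commands the pronoun within its binding domain — blocked (Principle B).
— the passengers: object of the matrix clause; c-commands the pronoun but lies outside its binding domain — allowed.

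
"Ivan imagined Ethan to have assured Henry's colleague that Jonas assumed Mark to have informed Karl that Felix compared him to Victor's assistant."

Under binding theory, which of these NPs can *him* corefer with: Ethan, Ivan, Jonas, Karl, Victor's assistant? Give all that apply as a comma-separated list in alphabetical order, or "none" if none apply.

*him* is a pronoun; Principle B requires it to be free in its binding domain — the clause headed by 'compared'.
— Ethan: subject of the clause headed by 'assured'; c-commands the pronoun but lies outside its binding domain — allowed.
— Ivan: subject of the matrix clause; c-commands the pronoun but lies outside its binding domain — allowed.
— Jonas: subject of the clause headed by 'assumed'; c-commands the pronoun but lies outside its binding domain — allowed.
— Karl: object of the clause headed by 'informed'; c-commands the pronoun but lies outside its binding domain — allowed.
— Victor's assistant: second object of the clause headed by 'compared'; is c-commanded by the pronoun; coreference would bind this R-expression — blocked (Principle C).

Ethan, Ivan, Jonas, Karl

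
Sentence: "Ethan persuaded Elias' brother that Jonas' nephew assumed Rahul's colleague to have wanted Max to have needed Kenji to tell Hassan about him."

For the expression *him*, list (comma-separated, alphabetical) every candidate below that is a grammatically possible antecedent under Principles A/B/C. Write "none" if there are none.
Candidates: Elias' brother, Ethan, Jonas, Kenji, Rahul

*him* is a pronoun; Principle B requires it to be free in its binding domain — the clause headed by 'tell'.
— Elias' brother: object of the matrix clause; c-commands the pronoun but lies outside its binding domain — allowed.
— Ethan: subject of the matrix clause; c-commands the pronoun but lies outside its binding domain — allowed.
— Jonas: possessor inside the subject DP of the clause headed by 'assumed'; does not c-command the pronoun — Principle B does not apply; allowed.
— Kenji: subject of the clause headed by 'tell'; c-commands the pronoun within its binding domain — blocked (Principle B).
— Rahul: possessor inside the subject DP of the clause headed by 'wanted'; does not c-command the pronoun — Principle B does not apply; allowed.

Elias' brother, Ethan, Jonas, Rahul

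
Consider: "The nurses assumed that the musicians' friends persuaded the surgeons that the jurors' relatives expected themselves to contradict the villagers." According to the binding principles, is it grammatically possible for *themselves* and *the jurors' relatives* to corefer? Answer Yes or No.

Yes

*themselves* is a reflexive; Principle A requires it to be bound within its binding domain — the clause headed by 'expected'.
— the jurors' relatives: subject of the clause headed by 'expected'; c-commands the reflexive within its binding domain — allowed (Principle A).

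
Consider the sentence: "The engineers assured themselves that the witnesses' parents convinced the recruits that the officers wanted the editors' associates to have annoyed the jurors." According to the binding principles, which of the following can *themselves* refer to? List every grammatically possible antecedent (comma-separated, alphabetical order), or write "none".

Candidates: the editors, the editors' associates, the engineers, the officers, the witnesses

the engineers

*themselves* is a reflexive; Principle A requires it to be bound within its binding domain — the matrix clause.
— the editors: possessor inside the subject DP of the clause headed by 'annoyed'; does not c-command the reflexive — cannot bind it (Principle A).
— the editors' associates: subject of the clause headed by 'annoyed'; does not c-command the reflexive — cannot bind it (Principle A).
— the engineers: subject of the matrix clause; c-commands the reflexive within its binding domain — allowed (Principle A).
— the officers: subject of the clause headed by 'wanted'; does not c-command the reflexive — cannot bind it (Principle A).
— the witnesses: possessor inside the subject DP of the clause headed by 'convinced'; does not c-command the reflexive — cannot bind it (Principle A).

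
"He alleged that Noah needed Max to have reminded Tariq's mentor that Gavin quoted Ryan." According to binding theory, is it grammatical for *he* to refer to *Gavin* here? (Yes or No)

No

*Gavin* is an R-expression; Principle C requires it to be free (not bound by any c-commanding expression).
— he: subject of the matrix clause; the pronoun c-commands the R-expression — coreference blocked (Principle C).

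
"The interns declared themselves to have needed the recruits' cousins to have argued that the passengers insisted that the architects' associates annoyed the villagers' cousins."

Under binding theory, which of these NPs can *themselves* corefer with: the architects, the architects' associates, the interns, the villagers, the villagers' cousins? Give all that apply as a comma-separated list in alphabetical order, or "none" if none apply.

*themselves* is a reflexive; Principle A requires it to be bound within its binding domain — the matrix clause.
— the architects: possessor inside the subject DP of the clause headed by 'annoyed'; does not c-command the reflexive — cannot bind it (Principle A).
— the architects' associates: subject of the clause headed by 'annoyed'; does not c-command the reflexive — cannot bind it (Principle A).
— the interns: subject of the matrix clause; c-commands the reflexive within its binding domain — allowed (Principle A).
— the villagers: possessor inside the object DP of the clause headed by 'annoyed'; does not c-command the reflexive — cannot bind it (Principle A).
— the villagers' cousins: object of the clause headed by 'annoyed'; does not c-command the reflexive — cannot bind it (Principle A).

the interns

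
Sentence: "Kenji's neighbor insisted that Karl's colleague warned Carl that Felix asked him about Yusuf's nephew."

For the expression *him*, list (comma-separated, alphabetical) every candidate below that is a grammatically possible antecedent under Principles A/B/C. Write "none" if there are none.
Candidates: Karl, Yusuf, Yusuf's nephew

Karl

*him* is a pronoun; Principle B requires it to be free in its binding domain — the clause headed by 'asked'.
— Karl: possessor inside the subject DP of the clause headed by 'warned'; does not c-command the pronoun — Principle B does not apply; allowed.
— Yusuf: possessor inside the second object DP of the clause headed by 'asked'; is c-commanded by the pronoun; coreference would bind this R-expression — blocked (Principle C).
— Yusuf's nephew: second object of the clause headed by 'asked'; is c-commanded by the pronoun; coreference would bind this R-expression — blocked (Principle C).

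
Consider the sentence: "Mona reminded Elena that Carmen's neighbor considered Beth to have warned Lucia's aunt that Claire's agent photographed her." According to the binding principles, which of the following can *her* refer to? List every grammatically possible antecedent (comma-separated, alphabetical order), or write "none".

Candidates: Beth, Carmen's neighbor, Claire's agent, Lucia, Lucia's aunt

*her* is a pronoun; Principle B requires it to be free in its binding domain — the clause headed by 'photographed'.
— Beth: subject of the clause headed by 'warned'; c-commands the pronoun but lies outside its binding domain — allowed.
— Carmen's neighbor: subject of the clause headed by 'considered'; c-commands the pronoun but lies outside its binding domain — allowed.
— Claire's agent: subject of the clause headed by 'photographed'; c-commands the pronoun within its binding domain — blocked (Principle B).
— Lucia: possessor inside the object DP of the clause headed by 'warned'; does not c-command the pronoun — Principle B does not apply; allowed.
— Lucia's aunt: object of the clause headed by 'warned'; c-commands the pronoun but lies outside its binding domain — allowed.

Beth, Carmen's neighbor, Lucia, Lucia's aunt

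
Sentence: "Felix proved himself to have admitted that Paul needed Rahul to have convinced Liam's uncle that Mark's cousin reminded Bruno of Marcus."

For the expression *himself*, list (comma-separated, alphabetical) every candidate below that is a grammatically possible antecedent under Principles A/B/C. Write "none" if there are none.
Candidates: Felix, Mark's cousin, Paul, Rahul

Felix

*himself* is a reflexive; Principle A requires it to be bound within its binding domain — the matrix clause.
— Felix: subject of the matrix clause; c-commands the reflexive within its binding domain — allowed (Principle A).
— Mark's cousin: subject of the clause headed by 'reminded'; does not c-command the reflexive — cannot bind it (Principle A).
— Paul: subject of the clause headed by 'needed'; does not c-command the reflexive — cannot bind it (Principle A).
— Rahul: subject of the clause headed by 'convinced'; does not c-command the reflexive — cannot bind it (Principle A).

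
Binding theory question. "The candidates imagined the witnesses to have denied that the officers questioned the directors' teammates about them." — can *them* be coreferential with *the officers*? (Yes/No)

*them* is a pronoun; Principle B requires it to be free in its binding domain — the clause headed by 'questioned'.
— the officers: subject of the clause headed by 'questioned'; c-commands the pronoun within its binding domain — blocked (Principle B).

No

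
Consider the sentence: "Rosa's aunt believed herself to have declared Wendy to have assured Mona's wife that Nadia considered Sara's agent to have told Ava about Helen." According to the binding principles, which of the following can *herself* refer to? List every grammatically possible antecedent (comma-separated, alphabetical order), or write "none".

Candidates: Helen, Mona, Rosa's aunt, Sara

*herself* is a reflexive; Principle A requires it to be bound within its binding domain — the matrix clause.
— Helen: second object of the clause headed by 'told'; does not c-command the reflexive — cannot bind it (Principle A).
— Mona: possessor inside the object DP of the clause headed by 'assured'; does not c-command the reflexive — cannot bind it (Principle A).
— Rosa's aunt: subject of the matrix clause; c-commands the reflexive within its binding domain — allowed (Principle A).
— Sara: possessor inside the subject DP of the clause headed by 'told'; does not c-command the reflexive — cannot bind it (Principle A).

Rosa's aunt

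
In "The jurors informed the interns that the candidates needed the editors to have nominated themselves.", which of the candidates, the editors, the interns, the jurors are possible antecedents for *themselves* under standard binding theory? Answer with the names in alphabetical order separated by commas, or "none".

the editors

*themselves* is a reflexive; Principle A requires it to be bound within its binding domain — the clause headed by 'nominated'.
— the candidates: subject of the clause headed by 'needed'; c-commands the reflexive but lies outside its binding domain — cannot bind it (Principle A).
— the editors: subject of the clause headed by 'nominated'; c-commands the reflexive within its binding domain — allowed (Principle A).
— the interns: object of the matrix clause; c-commands the reflexive but lies outside its binding domain — cannot bind it (Principle A).
— the jurors: subject of the matrix clause; c-commands the reflexive but lies outside its binding domain — cannot bind it (Principle A).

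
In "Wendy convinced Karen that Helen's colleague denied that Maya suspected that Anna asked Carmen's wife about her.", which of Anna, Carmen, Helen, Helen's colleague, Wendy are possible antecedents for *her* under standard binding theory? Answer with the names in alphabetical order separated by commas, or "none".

Carmen, Helen, Helen's colleague, Wendy

*her* is a pronoun; Principle B requires it to be free in its binding domain — the clause headed by 'asked'.
— Anna: subject of the clause headed by 'asked'; c-commands the pronoun within its binding domain — blocked (Principle B).
— Carmen: possessor inside the object DP of the clause headed by 'asked'; does not c-command the pronoun — Principle B does not apply; allowed.
— Helen: possessor inside the subject DP of the clause headed by 'denied'; does not c-command the pronoun — Principle B does not apply; allowed.
— Helen's colleague: subject of the clause headed by 'denied'; c-commands the pronoun but lies outside its binding domain — allowed.
— Wendy: subject of the matrix clause; c-commands the pronoun but lies outside its binding domain — allowed.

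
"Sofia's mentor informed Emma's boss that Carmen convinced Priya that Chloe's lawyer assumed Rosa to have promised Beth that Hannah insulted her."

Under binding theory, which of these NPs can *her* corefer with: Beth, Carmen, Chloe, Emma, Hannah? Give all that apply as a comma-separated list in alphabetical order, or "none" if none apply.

*her* is a pronoun; Principle B requires it to be free in its binding domain — the clause headed by 'insulted'.
— Beth: object of the clause headed by 'promised'; c-commands the pronoun but lies outside its binding domain — allowed.
— Carmen: subject of the clause headed by 'convinced'; c-commands the pronoun but lies outside its binding domain — allowed.
— Chloe: possessor inside the subject DP of the clause headed by 'assumed'; does not c-command the pronoun — Principle B does not apply; allowed.
— Emma: possessor inside the object DP of the matrix clause; does not c-command the pronoun — Principle B does not apply; allowed.
— Hannah: subject of the clause headed by 'insulted'; c-commands the pronoun within its binding domain — blocked (Principle B).

Beth, Carmen, Chloe, Emma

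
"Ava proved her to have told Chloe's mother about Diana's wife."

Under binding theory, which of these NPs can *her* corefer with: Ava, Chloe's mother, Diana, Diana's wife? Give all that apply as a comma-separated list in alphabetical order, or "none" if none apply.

*her* is a pronoun; Principle B requires it to be free in its binding domain — the matrix clause.
— Ava: subject of the matrix clause; c-commands the pronoun within its binding domain — blocked (Principle B).
— Chloe's mother: object of the clause headed by 'told'; is c-commanded by the pronoun; coreference would bind this R-expression — blocked (Principle C).
— Diana: possessor inside the second object DP of the clause headed by 'told'; is c-commanded by the pronoun; coreference would bind this R-expression — blocked (Principle C).
— Diana's wife: second object of the clause headed by 'told'; is c-commanded by the pronoun; coreference would bind this R-expression — blocked (Principle C).

none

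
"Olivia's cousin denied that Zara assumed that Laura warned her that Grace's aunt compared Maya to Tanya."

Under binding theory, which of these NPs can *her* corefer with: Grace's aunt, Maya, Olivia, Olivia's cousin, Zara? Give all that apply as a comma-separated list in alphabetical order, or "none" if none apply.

*her* is a pronoun; Principle B requires it to be free in its binding domain — the clause headed by 'warned'.
— Grace's aunt: subject of the clause headed by 'compared'; is c-commanded by the pronoun; coreference would bind this R-expression — blocked (Principle C).
— Maya: object of the clause headed by 'compared'; is c-commanded by the pronoun; coreference would bind this R-expression — blocked (Principle C).
— Olivia: possessor inside the subject DP of the matrix clause; does not c-command the pronoun — Principle B does not apply; allowed.
— Olivia's cousin: subject of the matrix clause; c-commands the pronoun but lies outside its binding domain — allowed.
— Zara: subject of the clause headed by 'assumed'; c-commands the pronoun but lies outside its binding domain — allowed.

Olivia, Olivia's cousin, Zara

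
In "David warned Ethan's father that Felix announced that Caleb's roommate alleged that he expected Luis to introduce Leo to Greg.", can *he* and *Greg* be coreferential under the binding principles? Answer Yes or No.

*Greg* is an R-expression; Principle C requires it to be free (not bound by any c-commanding expression).
— he: subject of the clause headed by 'expected'; the pronoun c-commands the R-expression — coreference blocked (Principle C).

No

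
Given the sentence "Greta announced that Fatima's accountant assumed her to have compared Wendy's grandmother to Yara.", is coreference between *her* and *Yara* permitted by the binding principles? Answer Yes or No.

*her* is a pronoun; Principle B requires it to be free in its binding domain — the clause headed by 'assumed'.
— Yara: second object of the clause headed by 'compared'; is c-commanded by the pronoun; coreference would bind this R-expression — blocked (Principle C).

No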